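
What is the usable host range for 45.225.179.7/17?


Network: 45.225.128.0
Broadcast: 45.225.255.255
First usable = network + 1
Last usable = broadcast - 1
Range: 45.225.128.1 to 45.225.255.254


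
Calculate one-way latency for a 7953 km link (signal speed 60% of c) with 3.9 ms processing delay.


Speed = 0.6 * 3e5 km/s = 180000 km/s
Propagation delay = 7953 / 180000 = 0.0442 s = 44.1833 ms
Processing delay = 3.9 ms
Total one-way latency = 48.0833 ms


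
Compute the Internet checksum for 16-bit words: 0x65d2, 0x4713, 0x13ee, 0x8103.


Sum all words (with carry folding):
+ 0x65d2 = 0x65d2
+ 0x4713 = 0xace5
+ 0x13ee = 0xc0d3
+ 0x8103 = 0x41d7
One's complement: ~0x41d7
Checksum = 0xbe28


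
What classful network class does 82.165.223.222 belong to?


First octet: 82
Binary: 01010010
0xxxxxxx -> Class A (1-126)
Class A, default mask 255.0.0.0 (/8)


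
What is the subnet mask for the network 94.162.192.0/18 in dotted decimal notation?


/18 means 18 network bits, 14 host bits
Binary: 11111111111111111100000000000000
Mask: 255.255.192.0


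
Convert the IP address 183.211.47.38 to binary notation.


183 = 10110111
211 = 11010011
47 = 00101111
38 = 00100110
Binary: 10110111.11010011.00101111.00100110


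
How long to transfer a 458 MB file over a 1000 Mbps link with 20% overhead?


Effective throughput = 1000 * (1 - 20/100) = 800 Mbps
File size in Mb = 458 * 8 = 3664 Mb
Time = 3664 / 800
Time = 4.58 seconds


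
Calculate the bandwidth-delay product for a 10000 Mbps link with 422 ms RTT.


BDP = bandwidth * RTT
= 10000 Mbps * 422 ms
= 10000 * 1e6 * 422 / 1000 bits
= 4220000000 bits
= 527500000 bytes
= 515136.7188 KB
BDP = 4220000000 bits (527500000 bytes)


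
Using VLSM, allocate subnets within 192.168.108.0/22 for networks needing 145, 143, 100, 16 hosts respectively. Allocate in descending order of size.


145 hosts -> /24 (254 usable): 192.168.108.0/24
143 hosts -> /24 (254 usable): 192.168.109.0/24
100 hosts -> /25 (126 usable): 192.168.110.0/25
16 hosts -> /27 (30 usable): 192.168.110.128/27
Allocation: 192.168.108.0/24 (145 hosts, 254 usable); 192.168.109.0/24 (143 hosts, 254 usable); 192.168.110.0/25 (100 hosts, 126 usable); 192.168.110.128/27 (16 hosts, 30 usable)


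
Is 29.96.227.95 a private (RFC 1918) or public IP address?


RFC 1918 private ranges:
  10.0.0.0/8 (10.0.0.0 - 10.255.255.255)
  172.16.0.0/12 (172.16.0.0 - 172.31.255.255)
  192.168.0.0/16 (192.168.0.0 - 192.168.255.255)
Public (not in any RFC 1918 range)


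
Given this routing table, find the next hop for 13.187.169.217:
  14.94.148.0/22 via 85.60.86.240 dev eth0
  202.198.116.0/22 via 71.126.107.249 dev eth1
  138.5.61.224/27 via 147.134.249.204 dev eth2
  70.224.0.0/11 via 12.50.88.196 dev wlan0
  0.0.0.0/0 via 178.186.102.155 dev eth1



Longest prefix match for 13.187.169.217:
  /22 14.94.148.0: no
  /22 202.198.116.0: no
  /27 138.5.61.224: no
  /11 70.224.0.0: no
  /0 0.0.0.0: MATCH
Selected: next-hop 178.186.102.155 via eth1 (matched /0)


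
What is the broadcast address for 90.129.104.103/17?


Network: 90.129.0.0/17
Host bits = 15
Set all host bits to 1:
Broadcast: 90.129.127.255


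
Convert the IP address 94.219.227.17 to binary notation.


94 = 01011110
219 = 11011011
227 = 11100011
17 = 00010001
Binary: 01011110.11011011.11100011.00010001


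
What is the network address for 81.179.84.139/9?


IP:   01010001.10110011.01010100.10001011
Mask: 11111111.10000000.00000000.00000000
AND operation:
Net:  01010001.10000000.00000000.00000000
Network: 81.128.0.0/9


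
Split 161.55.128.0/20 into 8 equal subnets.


New prefix = 20 + 3 = 23
Each subnet has 512 addresses
  161.55.128.0/23
  161.55.130.0/23
  161.55.132.0/23
  161.55.134.0/23
  161.55.136.0/23
  161.55.138.0/23
  161.55.140.0/23
  161.55.142.0/23
Subnets: 161.55.128.0/23, 161.55.130.0/23, 161.55.132.0/23, 161.55.134.0/23, 161.55.136.0/23, 161.55.138.0/23, 161.55.140.0/23, 161.55.142.0/23


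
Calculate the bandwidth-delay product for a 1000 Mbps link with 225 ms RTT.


BDP = bandwidth * RTT
= 1000 Mbps * 225 ms
= 1000 * 1e6 * 225 / 1000 bits
= 225000000 bits
= 28125000 bytes
= 27465.8203 KB
BDP = 225000000 bits (28125000 bytes)


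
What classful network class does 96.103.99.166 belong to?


First octet: 96
Binary: 01100000
0xxxxxxx -> Class A (1-126)
Class A, default mask 255.0.0.0 (/8)


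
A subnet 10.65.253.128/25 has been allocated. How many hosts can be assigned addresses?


Host bits = 32 - 25 = 7
Total addresses = 2^7 = 128
Usable = total - 2 (network and broadcast)
Usable hosts: 126


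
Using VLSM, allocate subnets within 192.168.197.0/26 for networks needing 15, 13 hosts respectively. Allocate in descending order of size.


15 hosts -> /27 (30 usable): 192.168.197.0/27
13 hosts -> /28 (14 usable): 192.168.197.32/28
Allocation: 192.168.197.0/27 (15 hosts, 30 usable); 192.168.197.32/28 (13 hosts, 14 usable)


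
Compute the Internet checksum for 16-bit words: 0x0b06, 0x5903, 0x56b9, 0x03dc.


Sum all words (with carry folding):
+ 0x0b06 = 0x0b06
+ 0x5903 = 0x6409
+ 0x56b9 = 0xbac2
+ 0x03dc = 0xbe9e
One's complement: ~0xbe9e
Checksum = 0x4161


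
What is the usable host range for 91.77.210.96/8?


Network: 91.0.0.0
Broadcast: 91.255.255.255
First usable = network + 1
Last usable = broadcast - 1
Range: 91.0.0.1 to 91.255.255.254


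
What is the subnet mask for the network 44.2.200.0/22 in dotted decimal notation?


/22 means 22 network bits, 10 host bits
Binary: 11111111111111111111110000000000
Mask: 255.255.252.0


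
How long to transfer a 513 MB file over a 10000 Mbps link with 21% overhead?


Effective throughput = 10000 * (1 - 21/100) = 7900 Mbps
File size in Mb = 513 * 8 = 4104 Mb
Time = 4104 / 7900
Time = 0.5195 seconds


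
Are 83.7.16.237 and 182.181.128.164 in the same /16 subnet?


Mask: 255.255.0.0
83.7.16.237 AND mask = 83.7.0.0
182.181.128.164 AND mask = 182.181.0.0
No, different subnets (83.7.0.0 vs 182.181.0.0)


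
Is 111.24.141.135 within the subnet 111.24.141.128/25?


Subnet network: 111.24.141.128
Test IP AND mask: 111.24.141.128
Yes, 111.24.141.135 is in 111.24.141.128/25


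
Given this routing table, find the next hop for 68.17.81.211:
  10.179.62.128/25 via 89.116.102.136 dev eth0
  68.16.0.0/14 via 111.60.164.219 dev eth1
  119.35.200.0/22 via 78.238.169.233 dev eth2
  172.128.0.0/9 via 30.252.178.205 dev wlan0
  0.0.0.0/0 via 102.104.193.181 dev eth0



Longest prefix match for 68.17.81.211:
  /25 10.179.62.128: no
  /14 68.16.0.0: MATCH
  /22 119.35.200.0: no
  /9 172.128.0.0: no
  /0 0.0.0.0: MATCH
Selected: next-hop 111.60.164.219 via eth1 (matched /14)


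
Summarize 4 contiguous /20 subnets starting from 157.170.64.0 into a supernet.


Original prefix: /20
Number of subnets: 4 = 2^2
New prefix = 20 - 2 = 18
Supernet: 157.170.64.0/18


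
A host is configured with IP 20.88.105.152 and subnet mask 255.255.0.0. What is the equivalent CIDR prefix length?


Binary: 11111111.11111111.00000000.00000000
Count leading 1s
Prefix: /16


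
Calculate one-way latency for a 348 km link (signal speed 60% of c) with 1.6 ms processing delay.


Speed = 0.6 * 3e5 km/s = 180000 km/s
Propagation delay = 348 / 180000 = 0.0019 s = 1.9333 ms
Processing delay = 1.6 ms
Total one-way latency = 3.5333 ms


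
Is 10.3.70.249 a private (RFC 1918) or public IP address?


RFC 1918 private ranges:
  10.0.0.0/8 (10.0.0.0 - 10.255.255.255)
  172.16.0.0/12 (172.16.0.0 - 172.31.255.255)
  192.168.0.0/16 (192.168.0.0 - 192.168.255.255)
Private (in 10.0.0.0/8)


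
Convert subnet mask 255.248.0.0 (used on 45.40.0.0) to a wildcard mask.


Subnet mask: 255.248.0.0
Wildcard = 255.255.255.255 - subnet mask
255 - 255 = 0
255 - 248 = 7
255 - 0 = 255
255 - 0 = 255
Wildcard: 0.7.255.255


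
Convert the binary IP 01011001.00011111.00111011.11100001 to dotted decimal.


01011001 = 89
00011111 = 31
00111011 = 59
11100001 = 225
IP: 89.31.59.225


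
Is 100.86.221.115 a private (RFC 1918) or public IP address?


RFC 1918 private ranges:
  10.0.0.0/8 (10.0.0.0 - 10.255.255.255)
  172.16.0.0/12 (172.16.0.0 - 172.31.255.255)
  192.168.0.0/16 (192.168.0.0 - 192.168.255.255)
Public (not in any RFC 1918 range)


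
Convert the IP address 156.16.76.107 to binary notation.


156 = 10011100
16 = 00010000
76 = 01001100
107 = 01101011
Binary: 10011100.00010000.01001100.01101011


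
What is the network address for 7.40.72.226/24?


IP:   00000111.00101000.01001000.11100010
Mask: 11111111.11111111.11111111.00000000
AND operation:
Net:  00000111.00101000.01001000.00000000
Network: 7.40.72.0/24


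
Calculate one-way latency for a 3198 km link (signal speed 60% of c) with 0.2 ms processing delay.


Speed = 0.6 * 3e5 km/s = 180000 km/s
Propagation delay = 3198 / 180000 = 0.0178 s = 17.7667 ms
Processing delay = 0.2 ms
Total one-way latency = 17.9667 ms


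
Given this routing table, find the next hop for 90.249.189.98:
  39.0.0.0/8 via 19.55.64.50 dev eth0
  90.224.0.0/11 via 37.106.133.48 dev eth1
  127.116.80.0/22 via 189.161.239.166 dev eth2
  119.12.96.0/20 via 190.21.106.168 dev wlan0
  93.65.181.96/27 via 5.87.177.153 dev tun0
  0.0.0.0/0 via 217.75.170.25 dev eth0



Longest prefix match for 90.249.189.98:
  /8 39.0.0.0: no
  /11 90.224.0.0: MATCH
  /22 127.116.80.0: no
  /20 119.12.96.0: no
  /27 93.65.181.96: no
  /0 0.0.0.0: MATCH
Selected: next-hop 37.106.133.48 via eth1 (matched /11)


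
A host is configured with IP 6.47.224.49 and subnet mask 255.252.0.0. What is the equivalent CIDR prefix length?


Binary: 11111111.11111100.00000000.00000000
Count leading 1s
Prefix: /14


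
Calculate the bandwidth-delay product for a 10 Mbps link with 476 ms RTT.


BDP = bandwidth * RTT
= 10 Mbps * 476 ms
= 10 * 1e6 * 476 / 1000 bits
= 4760000 bits
= 595000 bytes
= 581.0547 KB
BDP = 4760000 bits (595000 bytes)


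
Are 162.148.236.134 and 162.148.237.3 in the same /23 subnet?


Mask: 255.255.254.0
162.148.236.134 AND mask = 162.148.236.0
162.148.237.3 AND mask = 162.148.236.0
Yes, same subnet (162.148.236.0)


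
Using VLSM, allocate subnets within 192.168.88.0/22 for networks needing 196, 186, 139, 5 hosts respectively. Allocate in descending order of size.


196 hosts -> /24 (254 usable): 192.168.88.0/24
186 hosts -> /24 (254 usable): 192.168.89.0/24
139 hosts -> /24 (254 usable): 192.168.90.0/24
5 hosts -> /29 (6 usable): 192.168.91.0/29
Allocation: 192.168.88.0/24 (196 hosts, 254 usable); 192.168.89.0/24 (186 hosts, 254 usable); 192.168.90.0/24 (139 hosts, 254 usable); 192.168.91.0/29 (5 hosts, 6 usable)


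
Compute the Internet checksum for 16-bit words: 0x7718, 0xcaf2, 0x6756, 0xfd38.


Sum all words (with carry folding):
+ 0x7718 = 0x7718
+ 0xcaf2 = 0x420b
+ 0x6756 = 0xa961
+ 0xfd38 = 0xa69a
One's complement: ~0xa69a
Checksum = 0x5965


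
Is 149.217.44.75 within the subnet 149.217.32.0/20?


Subnet network: 149.217.32.0
Test IP AND mask: 149.217.32.0
Yes, 149.217.44.75 is in 149.217.32.0/20


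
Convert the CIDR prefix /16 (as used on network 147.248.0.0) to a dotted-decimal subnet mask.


/16 means 16 network bits, 16 host bits
Binary: 11111111111111110000000000000000
Mask: 255.255.0.0


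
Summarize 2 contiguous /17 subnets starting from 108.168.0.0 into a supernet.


Original prefix: /17
Number of subnets: 2 = 2^1
New prefix = 17 - 1 = 16
Supernet: 108.168.0.0/16


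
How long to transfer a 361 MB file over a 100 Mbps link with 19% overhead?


Effective throughput = 100 * (1 - 19/100) = 81 Mbps
File size in Mb = 361 * 8 = 2888 Mb
Time = 2888 / 81
Time = 35.6543 seconds


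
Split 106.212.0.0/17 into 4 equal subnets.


New prefix = 17 + 2 = 19
Each subnet has 8192 addresses
  106.212.0.0/19
  106.212.32.0/19
  106.212.64.0/19
  106.212.96.0/19
Subnets: 106.212.0.0/19, 106.212.32.0/19, 106.212.64.0/19, 106.212.96.0/19


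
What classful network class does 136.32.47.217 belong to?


First octet: 136
Binary: 10001000
10xxxxxx -> Class B (128-191)
Class B, default mask 255.255.0.0 (/16)


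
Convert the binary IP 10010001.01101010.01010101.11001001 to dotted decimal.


10010001 = 145
01101010 = 106
01010101 = 85
11001001 = 201
IP: 145.106.85.201


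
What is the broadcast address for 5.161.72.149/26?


Network: 5.161.72.128/26
Host bits = 6
Set all host bits to 1:
Broadcast: 5.161.72.191


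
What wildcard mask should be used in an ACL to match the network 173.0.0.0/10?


Subnet mask: 255.192.0.0
Wildcard = 255.255.255.255 - subnet mask
255 - 255 = 0
255 - 192 = 63
255 - 0 = 255
255 - 0 = 255
Wildcard: 0.63.255.255


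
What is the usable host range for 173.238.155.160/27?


Network: 173.238.155.160
Broadcast: 173.238.155.191
First usable = network + 1
Last usable = broadcast - 1
Range: 173.238.155.161 to 173.238.155.190


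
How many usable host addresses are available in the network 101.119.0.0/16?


Host bits = 32 - 16 = 16
Total addresses = 2^16 = 65536
Usable = total - 2 (network and broadcast)
Usable hosts: 65534


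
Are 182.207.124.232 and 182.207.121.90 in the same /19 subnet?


Mask: 255.255.224.0
182.207.124.232 AND mask = 182.207.96.0
182.207.121.90 AND mask = 182.207.96.0
Yes, same subnet (182.207.96.0)


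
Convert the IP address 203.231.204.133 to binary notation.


203 = 11001011
231 = 11100111
204 = 11001100
133 = 10000101
Binary: 11001011.11100111.11001100.10000101


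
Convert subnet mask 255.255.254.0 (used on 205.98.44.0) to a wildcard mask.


Subnet mask: 255.255.254.0
Wildcard = 255.255.255.255 - subnet mask
255 - 255 = 0
255 - 255 = 0
255 - 254 = 1
255 - 0 = 255
Wildcard: 0.0.1.255


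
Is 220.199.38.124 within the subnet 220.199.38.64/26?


Subnet network: 220.199.38.64
Test IP AND mask: 220.199.38.64
Yes, 220.199.38.124 is in 220.199.38.64/26


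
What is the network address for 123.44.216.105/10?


IP:   01111011.00101100.11011000.01101001
Mask: 11111111.11000000.00000000.00000000
AND operation:
Net:  01111011.00000000.00000000.00000000
Network: 123.0.0.0/10


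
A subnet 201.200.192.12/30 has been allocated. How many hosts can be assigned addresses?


Host bits = 32 - 30 = 2
Total addresses = 2^2 = 4
Usable = total - 2 (network and broadcast)
Usable hosts: 2


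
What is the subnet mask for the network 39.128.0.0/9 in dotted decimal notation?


/9 means 9 network bits, 23 host bits
Binary: 11111111100000000000000000000000
Mask: 255.128.0.0


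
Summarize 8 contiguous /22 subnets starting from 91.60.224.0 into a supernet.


Original prefix: /22
Number of subnets: 8 = 2^3
New prefix = 22 - 3 = 19
Supernet: 91.60.224.0/19


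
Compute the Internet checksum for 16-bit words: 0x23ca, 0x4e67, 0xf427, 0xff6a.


Sum all words (with carry folding):
+ 0x23ca = 0x23ca
+ 0x4e67 = 0x7231
+ 0xf427 = 0x6659
+ 0xff6a = 0x65c4
One's complement: ~0x65c4
Checksum = 0x9a3b


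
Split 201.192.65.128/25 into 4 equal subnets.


New prefix = 25 + 2 = 27
Each subnet has 32 addresses
  201.192.65.128/27
  201.192.65.160/27
  201.192.65.192/27
  201.192.65.224/27
Subnets: 201.192.65.128/27, 201.192.65.160/27, 201.192.65.192/27, 201.192.65.224/27


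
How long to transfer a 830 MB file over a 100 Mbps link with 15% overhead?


Effective throughput = 100 * (1 - 15/100) = 85 Mbps
File size in Mb = 830 * 8 = 6640 Mb
Time = 6640 / 85
Time = 78.1176 seconds


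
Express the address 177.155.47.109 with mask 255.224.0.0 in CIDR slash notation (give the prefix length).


Binary: 11111111.11100000.00000000.00000000
Count leading 1s
Prefix: /11


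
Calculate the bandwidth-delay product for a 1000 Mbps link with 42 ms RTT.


BDP = bandwidth * RTT
= 1000 Mbps * 42 ms
= 1000 * 1e6 * 42 / 1000 bits
= 42000000 bits
= 5250000 bytes
= 5126.9531 KB
BDP = 42000000 bits (5250000 bytes)


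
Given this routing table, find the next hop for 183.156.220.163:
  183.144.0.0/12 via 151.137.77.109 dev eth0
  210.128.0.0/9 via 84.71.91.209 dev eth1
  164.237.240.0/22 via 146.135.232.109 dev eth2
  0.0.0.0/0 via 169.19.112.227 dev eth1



Longest prefix match for 183.156.220.163:
  /12 183.144.0.0: MATCH
  /9 210.128.0.0: no
  /22 164.237.240.0: no
  /0 0.0.0.0: MATCH
Selected: next-hop 151.137.77.109 via eth0 (matched /12)


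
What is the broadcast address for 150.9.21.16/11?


Network: 150.0.0.0/11
Host bits = 21
Set all host bits to 1:
Broadcast: 150.31.255.255


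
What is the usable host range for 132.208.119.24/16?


Network: 132.208.0.0
Broadcast: 132.208.255.255
First usable = network + 1
Last usable = broadcast - 1
Range: 132.208.0.1 to 132.208.255.254


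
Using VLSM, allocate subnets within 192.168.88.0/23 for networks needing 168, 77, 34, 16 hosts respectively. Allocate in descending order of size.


168 hosts -> /24 (254 usable): 192.168.88.0/24
77 hosts -> /25 (126 usable): 192.168.89.0/25
34 hosts -> /26 (62 usable): 192.168.89.128/26
16 hosts -> /27 (30 usable): 192.168.89.192/27
Allocation: 192.168.88.0/24 (168 hosts, 254 usable); 192.168.89.0/25 (77 hosts, 126 usable); 192.168.89.128/26 (34 hosts, 62 usable); 192.168.89.192/27 (16 hosts, 30 usable)


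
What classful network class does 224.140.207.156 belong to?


First octet: 224
Binary: 11100000
1110xxxx -> Class D (224-239)
Class D (multicast), default mask N/A


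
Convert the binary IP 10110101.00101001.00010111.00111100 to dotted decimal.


10110101 = 181
00101001 = 41
00010111 = 23
00111100 = 60
IP: 181.41.23.60


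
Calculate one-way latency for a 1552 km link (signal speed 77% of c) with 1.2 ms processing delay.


Speed = 0.77 * 3e5 km/s = 231000 km/s
Propagation delay = 1552 / 231000 = 0.0067 s = 6.7186 ms
Processing delay = 1.2 ms
Total one-way latency = 7.9186 ms


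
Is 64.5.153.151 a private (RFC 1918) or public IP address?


RFC 1918 private ranges:
  10.0.0.0/8 (10.0.0.0 - 10.255.255.255)
  172.16.0.0/12 (172.16.0.0 - 172.31.255.255)
  192.168.0.0/16 (192.168.0.0 - 192.168.255.255)
Public (not in any RFC 1918 range)


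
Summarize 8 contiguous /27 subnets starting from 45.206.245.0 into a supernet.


Original prefix: /27
Number of subnets: 8 = 2^3
New prefix = 27 - 3 = 24
Supernet: 45.206.245.0/24


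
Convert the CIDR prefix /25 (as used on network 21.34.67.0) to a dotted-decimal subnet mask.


/25 means 25 network bits, 7 host bits
Binary: 11111111111111111111111110000000
Mask: 255.255.255.128


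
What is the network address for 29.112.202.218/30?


IP:   00011101.01110000.11001010.11011010
Mask: 11111111.11111111.11111111.11111100
AND operation:
Net:  00011101.01110000.11001010.11011000
Network: 29.112.202.216/30


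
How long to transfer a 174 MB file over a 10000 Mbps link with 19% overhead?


Effective throughput = 10000 * (1 - 19/100) = 8100.0 Mbps
File size in Mb = 174 * 8 = 1392 Mb
Time = 1392 / 8100.0
Time = 0.1719 seconds


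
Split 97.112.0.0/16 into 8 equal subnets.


New prefix = 16 + 3 = 19
Each subnet has 8192 addresses
  97.112.0.0/19
  97.112.32.0/19
  97.112.64.0/19
  97.112.96.0/19
  97.112.128.0/19
  97.112.160.0/19
  97.112.192.0/19
  97.112.224.0/19
Subnets: 97.112.0.0/19, 97.112.32.0/19, 97.112.64.0/19, 97.112.96.0/19, 97.112.128.0/19, 97.112.160.0/19, 97.112.192.0/19, 97.112.224.0/19


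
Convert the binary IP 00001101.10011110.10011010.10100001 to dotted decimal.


00001101 = 13
10011110 = 158
10011010 = 154
10100001 = 161
IP: 13.158.154.161


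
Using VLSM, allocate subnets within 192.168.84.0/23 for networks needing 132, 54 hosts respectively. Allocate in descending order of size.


132 hosts -> /24 (254 usable): 192.168.84.0/24
54 hosts -> /26 (62 usable): 192.168.85.0/26
Allocation: 192.168.84.0/24 (132 hosts, 254 usable); 192.168.85.0/26 (54 hosts, 62 usable)


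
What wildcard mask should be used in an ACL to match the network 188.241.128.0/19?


Subnet mask: 255.255.224.0
Wildcard = 255.255.255.255 - subnet mask
255 - 255 = 0
255 - 255 = 0
255 - 224 = 31
255 - 0 = 255
Wildcard: 0.0.31.255


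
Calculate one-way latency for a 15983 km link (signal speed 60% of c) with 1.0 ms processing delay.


Speed = 0.6 * 3e5 km/s = 180000 km/s
Propagation delay = 15983 / 180000 = 0.0888 s = 88.7944 ms
Processing delay = 1.0 ms
Total one-way latency = 89.7944 ms


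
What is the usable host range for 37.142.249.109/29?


Network: 37.142.249.104
Broadcast: 37.142.249.111
First usable = network + 1
Last usable = broadcast - 1
Range: 37.142.249.105 to 37.142.249.110


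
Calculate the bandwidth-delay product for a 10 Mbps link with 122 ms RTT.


BDP = bandwidth * RTT
= 10 Mbps * 122 ms
= 10 * 1e6 * 122 / 1000 bits
= 1220000 bits
= 152500 bytes
= 148.9258 KB
BDP = 1220000 bits (152500 bytes)


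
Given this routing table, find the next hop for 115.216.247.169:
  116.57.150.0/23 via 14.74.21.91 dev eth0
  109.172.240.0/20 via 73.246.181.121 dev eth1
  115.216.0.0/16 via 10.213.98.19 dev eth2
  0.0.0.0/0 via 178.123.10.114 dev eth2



Longest prefix match for 115.216.247.169:
  /23 116.57.150.0: no
  /20 109.172.240.0: no
  /16 115.216.0.0: MATCH
  /0 0.0.0.0: MATCH
Selected: next-hop 10.213.98.19 via eth2 (matched /16)


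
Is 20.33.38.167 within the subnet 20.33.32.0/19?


Subnet network: 20.33.32.0
Test IP AND mask: 20.33.32.0
Yes, 20.33.38.167 is in 20.33.32.0/19


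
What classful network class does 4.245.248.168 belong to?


First octet: 4
Binary: 00000100
0xxxxxxx -> Class A (1-126)
Class A, default mask 255.0.0.0 (/8)


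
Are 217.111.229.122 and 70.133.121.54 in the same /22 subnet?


Mask: 255.255.252.0
217.111.229.122 AND mask = 217.111.228.0
70.133.121.54 AND mask = 70.133.120.0
No, different subnets (217.111.228.0 vs 70.133.120.0)


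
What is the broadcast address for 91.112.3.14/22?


Network: 91.112.0.0/22
Host bits = 10
Set all host bits to 1:
Broadcast: 91.112.3.255


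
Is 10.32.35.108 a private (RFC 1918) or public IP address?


RFC 1918 private ranges:
  10.0.0.0/8 (10.0.0.0 - 10.255.255.255)
  172.16.0.0/12 (172.16.0.0 - 172.31.255.255)
  192.168.0.0/16 (192.168.0.0 - 192.168.255.255)
Private (in 10.0.0.0/8)


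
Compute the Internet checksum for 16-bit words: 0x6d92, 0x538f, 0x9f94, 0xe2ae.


Sum all words (with carry folding):
+ 0x6d92 = 0x6d92
+ 0x538f = 0xc121
+ 0x9f94 = 0x60b6
+ 0xe2ae = 0x4365
One's complement: ~0x4365
Checksum = 0xbc9a


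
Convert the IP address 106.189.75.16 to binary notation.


106 = 01101010
189 = 10111101
75 = 01001011
16 = 00010000
Binary: 01101010.10111101.01001011.00010000


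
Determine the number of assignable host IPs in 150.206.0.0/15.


Host bits = 32 - 15 = 17
Total addresses = 2^17 = 131072
Usable = total - 2 (network and broadcast)
Usable hosts: 131070


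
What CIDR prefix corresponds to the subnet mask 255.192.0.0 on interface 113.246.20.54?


Binary: 11111111.11000000.00000000.00000000
Count leading 1s
Prefix: /10


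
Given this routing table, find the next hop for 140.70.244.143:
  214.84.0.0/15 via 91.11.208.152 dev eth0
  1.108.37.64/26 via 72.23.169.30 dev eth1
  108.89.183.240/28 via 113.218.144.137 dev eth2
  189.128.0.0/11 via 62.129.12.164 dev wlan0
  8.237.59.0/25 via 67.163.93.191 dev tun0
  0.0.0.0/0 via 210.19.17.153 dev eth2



Longest prefix match for 140.70.244.143:
  /15 214.84.0.0: no
  /26 1.108.37.64: no
  /28 108.89.183.240: no
  /11 189.128.0.0: no
  /25 8.237.59.0: no
  /0 0.0.0.0: MATCH
Selected: next-hop 210.19.17.153 via eth2 (matched /0)


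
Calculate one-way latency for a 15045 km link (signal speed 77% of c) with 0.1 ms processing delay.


Speed = 0.77 * 3e5 km/s = 231000 km/s
Propagation delay = 15045 / 231000 = 0.0651 s = 65.1299 ms
Processing delay = 0.1 ms
Total one-way latency = 65.2299 ms


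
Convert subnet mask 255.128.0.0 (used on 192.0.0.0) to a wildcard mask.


Subnet mask: 255.128.0.0
Wildcard = 255.255.255.255 - subnet mask
255 - 255 = 0
255 - 128 = 127
255 - 0 = 255
255 - 0 = 255
Wildcard: 0.127.255.255


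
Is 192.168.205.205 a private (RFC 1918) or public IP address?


RFC 1918 private ranges:
  10.0.0.0/8 (10.0.0.0 - 10.255.255.255)
  172.16.0.0/12 (172.16.0.0 - 172.31.255.255)
  192.168.0.0/16 (192.168.0.0 - 192.168.255.255)
Private (in 192.168.0.0/16)


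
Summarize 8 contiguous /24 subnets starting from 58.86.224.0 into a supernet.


Original prefix: /24
Number of subnets: 8 = 2^3
New prefix = 24 - 3 = 21
Supernet: 58.86.224.0/21


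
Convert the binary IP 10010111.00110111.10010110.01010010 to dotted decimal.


10010111 = 151
00110111 = 55
10010110 = 150
01010010 = 82
IP: 151.55.150.82


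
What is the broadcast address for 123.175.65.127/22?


Network: 123.175.64.0/22
Host bits = 10
Set all host bits to 1:
Broadcast: 123.175.67.255


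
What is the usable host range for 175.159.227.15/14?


Network: 175.156.0.0
Broadcast: 175.159.255.255
First usable = network + 1
Last usable = broadcast - 1
Range: 175.156.0.1 to 175.159.255.254


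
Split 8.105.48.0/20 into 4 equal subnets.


New prefix = 20 + 2 = 22
Each subnet has 1024 addresses
  8.105.48.0/22
  8.105.52.0/22
  8.105.56.0/22
  8.105.60.0/22
Subnets: 8.105.48.0/22, 8.105.52.0/22, 8.105.56.0/22, 8.105.60.0/22


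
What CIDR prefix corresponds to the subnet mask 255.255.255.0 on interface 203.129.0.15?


Binary: 11111111.11111111.11111111.00000000
Count leading 1s
Prefix: /24


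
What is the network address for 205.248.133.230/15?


IP:   11001101.11111000.10000101.11100110
Mask: 11111111.11111110.00000000.00000000
AND operation:
Net:  11001101.11111000.00000000.00000000
Network: 205.248.0.0/15


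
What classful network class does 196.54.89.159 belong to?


First octet: 196
Binary: 11000100
110xxxxx -> Class C (192-223)
Class C, default mask 255.255.255.0 (/24)


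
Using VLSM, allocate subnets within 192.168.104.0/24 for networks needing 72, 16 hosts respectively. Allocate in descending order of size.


72 hosts -> /25 (126 usable): 192.168.104.0/25
16 hosts -> /27 (30 usable): 192.168.104.128/27
Allocation: 192.168.104.0/25 (72 hosts, 126 usable); 192.168.104.128/27 (16 hosts, 30 usable)


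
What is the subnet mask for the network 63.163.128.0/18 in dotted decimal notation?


/18 means 18 network bits, 14 host bits
Binary: 11111111111111111100000000000000
Mask: 255.255.192.0


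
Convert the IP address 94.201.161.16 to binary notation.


94 = 01011110
201 = 11001001
161 = 10100001
16 = 00010000
Binary: 01011110.11001001.10100001.00010000


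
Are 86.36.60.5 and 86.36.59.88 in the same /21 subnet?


Mask: 255.255.248.0
86.36.60.5 AND mask = 86.36.56.0
86.36.59.88 AND mask = 86.36.56.0
Yes, same subnet (86.36.56.0)


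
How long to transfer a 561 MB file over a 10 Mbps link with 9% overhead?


Effective throughput = 10 * (1 - 9/100) = 9.1 Mbps
File size in Mb = 561 * 8 = 4488 Mb
Time = 4488 / 9.1
Time = 493.1868 seconds


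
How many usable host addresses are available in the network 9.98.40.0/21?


Host bits = 32 - 21 = 11
Total addresses = 2^11 = 2048
Usable = total - 2 (network and broadcast)
Usable hosts: 2046


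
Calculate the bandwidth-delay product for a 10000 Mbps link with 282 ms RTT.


BDP = bandwidth * RTT
= 10000 Mbps * 282 ms
= 10000 * 1e6 * 282 / 1000 bits
= 2820000000 bits
= 352500000 bytes
= 344238.2812 KB
BDP = 2820000000 bits (352500000 bytes)


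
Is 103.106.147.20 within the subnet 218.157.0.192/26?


Subnet network: 218.157.0.192
Test IP AND mask: 103.106.147.0
No, 103.106.147.20 is not in 218.157.0.192/26


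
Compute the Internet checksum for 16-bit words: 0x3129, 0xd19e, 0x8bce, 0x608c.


Sum all words (with carry folding):
+ 0x3129 = 0x3129
+ 0xd19e = 0x02c8
+ 0x8bce = 0x8e96
+ 0x608c = 0xef22
One's complement: ~0xef22
Checksum = 0x10dd


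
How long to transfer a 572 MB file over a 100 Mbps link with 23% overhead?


Effective throughput = 100 * (1 - 23/100) = 77 Mbps
File size in Mb = 572 * 8 = 4576 Mb
Time = 4576 / 77
Time = 59.4286 seconds


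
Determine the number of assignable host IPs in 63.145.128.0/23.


Host bits = 32 - 23 = 9
Total addresses = 2^9 = 512
Usable = total - 2 (network and broadcast)
Usable hosts: 510


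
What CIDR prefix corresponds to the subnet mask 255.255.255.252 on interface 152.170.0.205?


Binary: 11111111.11111111.11111111.11111100
Count leading 1s
Prefix: /30


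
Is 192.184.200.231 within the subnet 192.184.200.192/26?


Subnet network: 192.184.200.192
Test IP AND mask: 192.184.200.192
Yes, 192.184.200.231 is in 192.184.200.192/26


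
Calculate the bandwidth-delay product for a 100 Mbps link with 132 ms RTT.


BDP = bandwidth * RTT
= 100 Mbps * 132 ms
= 100 * 1e6 * 132 / 1000 bits
= 13200000 bits
= 1650000 bytes
= 1611.3281 KB
BDP = 13200000 bits (1650000 bytes)


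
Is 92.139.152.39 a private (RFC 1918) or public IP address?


RFC 1918 private ranges:
  10.0.0.0/8 (10.0.0.0 - 10.255.255.255)
  172.16.0.0/12 (172.16.0.0 - 172.31.255.255)
  192.168.0.0/16 (192.168.0.0 - 192.168.255.255)
Public (not in any RFC 1918 range)


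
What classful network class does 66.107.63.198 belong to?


First octet: 66
Binary: 01000010
0xxxxxxx -> Class A (1-126)
Class A, default mask 255.0.0.0 (/8)


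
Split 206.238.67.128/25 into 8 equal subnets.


New prefix = 25 + 3 = 28
Each subnet has 16 addresses
  206.238.67.128/28
  206.238.67.144/28
  206.238.67.160/28
  206.238.67.176/28
  206.238.67.192/28
  206.238.67.208/28
  206.238.67.224/28
  206.238.67.240/28
Subnets: 206.238.67.128/28, 206.238.67.144/28, 206.238.67.160/28, 206.238.67.176/28, 206.238.67.192/28, 206.238.67.208/28, 206.238.67.224/28, 206.238.67.240/28


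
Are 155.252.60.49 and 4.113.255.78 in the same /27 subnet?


Mask: 255.255.255.224
155.252.60.49 AND mask = 155.252.60.32
4.113.255.78 AND mask = 4.113.255.64
No, different subnets (155.252.60.32 vs 4.113.255.64)


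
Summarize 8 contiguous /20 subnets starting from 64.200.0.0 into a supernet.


Original prefix: /20
Number of subnets: 8 = 2^3
New prefix = 20 - 3 = 17
Supernet: 64.200.0.0/17


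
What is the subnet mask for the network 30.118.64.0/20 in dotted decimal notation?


/20 means 20 network bits, 12 host bits
Binary: 11111111111111111111000000000000
Mask: 255.255.240.0


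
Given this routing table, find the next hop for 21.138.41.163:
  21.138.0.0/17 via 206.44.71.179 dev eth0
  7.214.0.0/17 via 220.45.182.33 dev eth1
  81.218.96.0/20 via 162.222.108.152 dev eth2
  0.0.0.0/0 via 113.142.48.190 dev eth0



Longest prefix match for 21.138.41.163:
  /17 21.138.0.0: MATCH
  /17 7.214.0.0: no
  /20 81.218.96.0: no
  /0 0.0.0.0: MATCH
Selected: next-hop 206.44.71.179 via eth0 (matched /17)


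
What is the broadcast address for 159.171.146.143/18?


Network: 159.171.128.0/18
Host bits = 14
Set all host bits to 1:
Broadcast: 159.171.191.255


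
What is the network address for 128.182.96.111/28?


IP:   10000000.10110110.01100000.01101111
Mask: 11111111.11111111.11111111.11110000
AND operation:
Net:  10000000.10110110.01100000.01100000
Network: 128.182.96.96/28


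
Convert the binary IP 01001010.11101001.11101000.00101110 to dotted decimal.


01001010 = 74
11101001 = 233
11101000 = 232
00101110 = 46
IP: 74.233.232.46


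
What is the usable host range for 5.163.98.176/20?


Network: 5.163.96.0
Broadcast: 5.163.111.255
First usable = network + 1
Last usable = broadcast - 1
Range: 5.163.96.1 to 5.163.111.254


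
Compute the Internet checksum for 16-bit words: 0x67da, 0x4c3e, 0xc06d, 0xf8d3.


Sum all words (with carry folding):
+ 0x67da = 0x67da
+ 0x4c3e = 0xb418
+ 0xc06d = 0x7486
+ 0xf8d3 = 0x6d5a
One's complement: ~0x6d5a
Checksum = 0x92a5


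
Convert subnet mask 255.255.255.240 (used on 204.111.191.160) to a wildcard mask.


Subnet mask: 255.255.255.240
Wildcard = 255.255.255.255 - subnet mask
255 - 255 = 0
255 - 255 = 0
255 - 255 = 0
255 - 240 = 15
Wildcard: 0.0.0.15


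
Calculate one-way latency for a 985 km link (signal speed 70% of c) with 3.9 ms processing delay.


Speed = 0.7 * 3e5 km/s = 210000 km/s
Propagation delay = 985 / 210000 = 0.0047 s = 4.6905 ms
Processing delay = 3.9 ms
Total one-way latency = 8.5905 ms


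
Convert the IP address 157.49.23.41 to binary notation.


157 = 10011101
49 = 00110001
23 = 00010111
41 = 00101001
Binary: 10011101.00110001.00010111.00101001


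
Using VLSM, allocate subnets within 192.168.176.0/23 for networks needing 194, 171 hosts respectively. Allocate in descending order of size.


194 hosts -> /24 (254 usable): 192.168.176.0/24
171 hosts -> /24 (254 usable): 192.168.177.0/24
Allocation: 192.168.176.0/24 (194 hosts, 254 usable); 192.168.177.0/24 (171 hosts, 254 usable)


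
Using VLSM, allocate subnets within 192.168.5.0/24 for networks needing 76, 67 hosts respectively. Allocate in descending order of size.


76 hosts -> /25 (126 usable): 192.168.5.0/25
67 hosts -> /25 (126 usable): 192.168.5.128/25
Allocation: 192.168.5.0/25 (76 hosts, 126 usable); 192.168.5.128/25 (67 hosts, 126 usable)


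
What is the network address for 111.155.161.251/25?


IP:   01101111.10011011.10100001.11111011
Mask: 11111111.11111111.11111111.10000000
AND operation:
Net:  01101111.10011011.10100001.10000000
Network: 111.155.161.128/25


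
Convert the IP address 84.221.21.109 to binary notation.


84 = 01010100
221 = 11011101
21 = 00010101
109 = 01101101
Binary: 01010100.11011101.00010101.01101101


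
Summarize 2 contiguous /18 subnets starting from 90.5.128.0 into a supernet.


Original prefix: /18
Number of subnets: 2 = 2^1
New prefix = 18 - 1 = 17
Supernet: 90.5.128.0/17


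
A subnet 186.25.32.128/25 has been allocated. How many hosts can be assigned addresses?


Host bits = 32 - 25 = 7
Total addresses = 2^7 = 128
Usable = total - 2 (network and broadcast)
Usable hosts: 126


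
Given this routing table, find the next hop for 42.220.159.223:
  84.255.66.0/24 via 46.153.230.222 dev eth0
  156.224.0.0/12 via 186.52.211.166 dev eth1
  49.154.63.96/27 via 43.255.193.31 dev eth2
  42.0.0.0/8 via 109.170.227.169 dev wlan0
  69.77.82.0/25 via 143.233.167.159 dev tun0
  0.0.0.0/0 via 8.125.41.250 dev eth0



Longest prefix match for 42.220.159.223:
  /24 84.255.66.0: no
  /12 156.224.0.0: no
  /27 49.154.63.96: no
  /8 42.0.0.0: MATCH
  /25 69.77.82.0: no
  /0 0.0.0.0: MATCH
Selected: next-hop 109.170.227.169 via wlan0 (matched /8)


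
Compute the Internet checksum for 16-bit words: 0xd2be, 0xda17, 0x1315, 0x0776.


Sum all words (with carry folding):
+ 0xd2be = 0xd2be
+ 0xda17 = 0xacd6
+ 0x1315 = 0xbfeb
+ 0x0776 = 0xc761
One's complement: ~0xc761
Checksum = 0x389e


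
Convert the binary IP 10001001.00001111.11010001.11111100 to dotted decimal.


10001001 = 137
00001111 = 15
11010001 = 209
11111100 = 252
IP: 137.15.209.252


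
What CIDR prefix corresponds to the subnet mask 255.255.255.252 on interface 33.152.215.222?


Binary: 11111111.11111111.11111111.11111100
Count leading 1s
Prefix: /30


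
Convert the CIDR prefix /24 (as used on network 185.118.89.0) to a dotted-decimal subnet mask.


/24 means 24 network bits, 8 host bits
Binary: 11111111111111111111111100000000
Mask: 255.255.255.0


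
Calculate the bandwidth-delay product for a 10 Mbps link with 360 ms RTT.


BDP = bandwidth * RTT
= 10 Mbps * 360 ms
= 10 * 1e6 * 360 / 1000 bits
= 3600000 bits
= 450000 bytes
= 439.4531 KB
BDP = 3600000 bits (450000 bytes)


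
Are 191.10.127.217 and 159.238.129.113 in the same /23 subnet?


Mask: 255.255.254.0
191.10.127.217 AND mask = 191.10.126.0
159.238.129.113 AND mask = 159.238.128.0
No, different subnets (191.10.126.0 vs 159.238.128.0)


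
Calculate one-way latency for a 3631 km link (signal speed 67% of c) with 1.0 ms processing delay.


Speed = 0.67 * 3e5 km/s = 201000 km/s
Propagation delay = 3631 / 201000 = 0.0181 s = 18.0647 ms
Processing delay = 1.0 ms
Total one-way latency = 19.0647 ms


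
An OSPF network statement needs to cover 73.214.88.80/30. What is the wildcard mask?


Subnet mask: 255.255.255.252
Wildcard = 255.255.255.255 - subnet mask
255 - 255 = 0
255 - 255 = 0
255 - 255 = 0
255 - 252 = 3
Wildcard: 0.0.0.3


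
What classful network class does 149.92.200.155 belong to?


First octet: 149
Binary: 10010101
10xxxxxx -> Class B (128-191)
Class B, default mask 255.255.0.0 (/16)


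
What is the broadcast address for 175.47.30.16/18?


Network: 175.47.0.0/18
Host bits = 14
Set all host bits to 1:
Broadcast: 175.47.63.255


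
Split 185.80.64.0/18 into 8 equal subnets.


New prefix = 18 + 3 = 21
Each subnet has 2048 addresses
  185.80.64.0/21
  185.80.72.0/21
  185.80.80.0/21
  185.80.88.0/21
  185.80.96.0/21
  185.80.104.0/21
  185.80.112.0/21
  185.80.120.0/21
Subnets: 185.80.64.0/21, 185.80.72.0/21, 185.80.80.0/21, 185.80.88.0/21, 185.80.96.0/21, 185.80.104.0/21, 185.80.112.0/21, 185.80.120.0/21


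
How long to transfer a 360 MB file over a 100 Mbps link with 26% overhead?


Effective throughput = 100 * (1 - 26/100) = 74 Mbps
File size in Mb = 360 * 8 = 2880 Mb
Time = 2880 / 74
Time = 38.9189 seconds


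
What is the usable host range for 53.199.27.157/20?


Network: 53.199.16.0
Broadcast: 53.199.31.255
First usable = network + 1
Last usable = broadcast - 1
Range: 53.199.16.1 to 53.199.31.254


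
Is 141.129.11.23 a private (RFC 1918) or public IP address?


RFC 1918 private ranges:
  10.0.0.0/8 (10.0.0.0 - 10.255.255.255)
  172.16.0.0/12 (172.16.0.0 - 172.31.255.255)
  192.168.0.0/16 (192.168.0.0 - 192.168.255.255)
Public (not in any RFC 1918 range)


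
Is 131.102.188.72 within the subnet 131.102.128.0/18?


Subnet network: 131.102.128.0
Test IP AND mask: 131.102.128.0
Yes, 131.102.188.72 is in 131.102.128.0/18


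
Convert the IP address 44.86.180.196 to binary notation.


44 = 00101100
86 = 01010110
180 = 10110100
196 = 11000100
Binary: 00101100.01010110.10110100.11000100


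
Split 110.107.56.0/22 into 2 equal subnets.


New prefix = 22 + 1 = 23
Each subnet has 512 addresses
  110.107.56.0/23
  110.107.58.0/23
Subnets: 110.107.56.0/23, 110.107.58.0/23


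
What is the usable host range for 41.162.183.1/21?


Network: 41.162.176.0
Broadcast: 41.162.183.255
First usable = network + 1
Last usable = broadcast - 1
Range: 41.162.176.1 to 41.162.183.254


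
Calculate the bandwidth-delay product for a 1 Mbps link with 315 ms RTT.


BDP = bandwidth * RTT
= 1 Mbps * 315 ms
= 1 * 1e6 * 315 / 1000 bits
= 315000 bits
= 39375 bytes
= 38.4521 KB
BDP = 315000 bits (39375 bytes)


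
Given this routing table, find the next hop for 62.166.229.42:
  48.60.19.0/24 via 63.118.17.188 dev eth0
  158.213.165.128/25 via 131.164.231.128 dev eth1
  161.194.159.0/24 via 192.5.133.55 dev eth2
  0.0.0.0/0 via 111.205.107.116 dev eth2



Longest prefix match for 62.166.229.42:
  /24 48.60.19.0: no
  /25 158.213.165.128: no
  /24 161.194.159.0: no
  /0 0.0.0.0: MATCH
Selected: next-hop 111.205.107.116 via eth2 (matched /0)


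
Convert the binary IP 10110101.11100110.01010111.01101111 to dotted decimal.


10110101 = 181
11100110 = 230
01010111 = 87
01101111 = 111
IP: 181.230.87.111


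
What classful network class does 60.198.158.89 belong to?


First octet: 60
Binary: 00111100
0xxxxxxx -> Class A (1-126)
Class A, default mask 255.0.0.0 (/8)


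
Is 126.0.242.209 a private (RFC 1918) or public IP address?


RFC 1918 private ranges:
  10.0.0.0/8 (10.0.0.0 - 10.255.255.255)
  172.16.0.0/12 (172.16.0.0 - 172.31.255.255)
  192.168.0.0/16 (192.168.0.0 - 192.168.255.255)
Public (not in any RFC 1918 range)


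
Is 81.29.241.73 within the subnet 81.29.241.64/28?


Subnet network: 81.29.241.64
Test IP AND mask: 81.29.241.64
Yes, 81.29.241.73 is in 81.29.241.64/28
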